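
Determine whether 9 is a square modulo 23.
By Euler's criterion: 9^{11} ≡ 1 (mod 23). Since this equals 1, 9 is a QR.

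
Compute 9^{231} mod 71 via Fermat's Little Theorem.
57

By Fermat's Little Theorem, a^(p-1) ≡ 1 (mod p) for prime p and gcd(a, p) = 1
Here p = 71, so 9^70 ≡ 1 (mod 71)
We can reduce the exponent: 231 mod 70 = 21
So 9^231 ≡ 9^21 (mod 71)
Computing: 9^21 mod 71 = 57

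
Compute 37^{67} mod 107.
4

Using successive squaring:
Binary expansion of 67: 1000011
Powers of 37 mod 107 (each is the square of the previous):
  37^1 ≡ 37 (mod 107)
  37^2 ≡ 37² = 1369 ≡ 85 (mod 107)
  37^4 ≡ 85² = 7225 ≡ 56 (mod 107)
  37^8 ≡ 56² = 3136 ≡ 33 (mod 107)
  37^16 ≡ 33² = 1089 ≡ 19 (mod 107)
  37^32 ≡ 19² = 361 ≡ 40 (mod 107)
  37^64 ≡ 40² = 1600 ≡ 102 (mod 107)
67 = 64 + 2 + 1, so 37^67 = 37^64 × 37^2 × 37^1 ≡ 102 × 85 × 37 (mod 107)
Multiplying step by step:
  102 × 85 = 8670 ≡ 3 (mod 107)
  3 × 37 = 111 ≡ 4 (mod 107)
Result: 37^67 ≡ 4 (mod 107)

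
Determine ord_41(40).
Powers of 40 mod 41: 40^1≡40, 40^2≡1. Order = 2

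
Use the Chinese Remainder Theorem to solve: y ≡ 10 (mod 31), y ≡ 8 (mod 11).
41

Using the Chinese Remainder Theorem:
M = product of moduli = 341
For equation 1: M_1 = 11, 11 ≡ 11 (mod 31), inverse of 11 mod 31 is 17 (check: 11 × 17 = 187 ≡ 1 (mod 31))
For equation 2: M_2 = 31, 31 ≡ 9 (mod 11), inverse of 31 mod 11 is 5 (check: 9 × 5 = 45 ≡ 1 (mod 11))
Combine: y ≡ Σ r_i×M_i×(M_i⁻¹ mod m_i) = 10×11×17 + 8×31×5 = 1870 + 1240 = 3110
3110 mod 341 = 41
y ≡ 41 (mod 341)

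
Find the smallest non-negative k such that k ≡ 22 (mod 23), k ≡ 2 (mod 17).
206

Using the Chinese Remainder Theorem:
M = product of moduli = 391
For equation 1: M_1 = 17, 17 ≡ 17 (mod 23), inverse of 17 mod 23 is 19 (check: 17 × 19 = 323 ≡ 1 (mod 23))
For equation 2: M_2 = 23, 23 ≡ 6 (mod 17), inverse of 23 mod 17 is 3 (check: 6 × 3 = 18 ≡ 1 (mod 17))
Combine: k ≡ Σ r_i×M_i×(M_i⁻¹ mod m_i) = 22×17×19 + 2×23×3 = 7106 + 138 = 7244
7244 mod 391 = 206
k ≡ 206 (mod 391)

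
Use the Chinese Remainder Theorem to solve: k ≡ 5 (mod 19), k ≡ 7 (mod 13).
176

Using the Chinese Remainder Theorem:
M = product of moduli = 247
For equation 1: M_1 = 13, 13 ≡ 13 (mod 19), inverse of 13 mod 19 is 3 (check: 13 × 3 = 39 ≡ 1 (mod 19))
For equation 2: M_2 = 19, 19 ≡ 6 (mod 13), inverse of 19 mod 13 is 11 (check: 6 × 11 = 66 ≡ 1 (mod 13))
Combine: k ≡ Σ r_i×M_i×(M_i⁻¹ mod m_i) = 5×13×3 + 7×19×11 = 195 + 1463 = 1658
1658 mod 247 = 176
k ≡ 176 (mod 247)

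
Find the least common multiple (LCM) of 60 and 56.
840

First find GCD(60, 56) using the Euclidean algorithm:
60 = 1 × 56 + 4
56 = 14 × 4 + 0
GCD(60, 56) = 4

LCM formula: LCM(a, b) = (a × b) / GCD(a, b)
LCM(60, 56) = (60 × 56) / 4
LCM(60, 56) = 3360 / 4
LCM(60, 56) = 840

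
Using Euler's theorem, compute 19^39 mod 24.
By Euler: 19^{8} ≡ 1 (mod 24) since gcd(19, 24) = 1. 39 = 4×8 + 7. So 19^{39} ≡ 19^{7} ≡ 19 (mod 24)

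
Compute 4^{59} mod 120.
64

Using successive squaring:
Binary expansion of 59: 111011
Powers of 4 mod 120 (each is the square of the previous):
  4^1 ≡ 4 (mod 120)
  4^2 ≡ 4² = 16 ≡ 16 (mod 120)
  4^4 ≡ 16² = 256 ≡ 16 (mod 120)
  4^8 ≡ 16² = 256 ≡ 16 (mod 120)
  4^16 ≡ 16² = 256 ≡ 16 (mod 120)
  4^32 ≡ 16² = 256 ≡ 16 (mod 120)
59 = 32 + 16 + 8 + 2 + 1, so 4^59 = 4^32 × 4^16 × 4^8 × 4^2 × 4^1 ≡ 16 × 16 × 16 × 16 × 4 (mod 120)
Multiplying step by step:
  16 × 16 = 256 ≡ 16 (mod 120)
  16 × 16 = 256 ≡ 16 (mod 120)
  16 × 16 = 256 ≡ 16 (mod 120)
  16 × 4 = 64 ≡ 64 (mod 120)
Result: 4^59 ≡ 64 (mod 120)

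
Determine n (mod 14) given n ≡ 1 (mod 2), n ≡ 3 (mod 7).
3

Using the Chinese Remainder Theorem:
M = product of moduli = 14
For equation 1: M_1 = 7, 7 ≡ 1 (mod 2), inverse of 7 mod 2 is 1 (check: 1 × 1 = 1 ≡ 1 (mod 2))
For equation 2: M_2 = 2, 2 ≡ 2 (mod 7), inverse of 2 mod 7 is 4 (check: 2 × 4 = 8 ≡ 1 (mod 7))
Combine: n ≡ Σ r_i×M_i×(M_i⁻¹ mod m_i) = 1×7×1 + 3×2×4 = 7 + 24 = 31
31 mod 14 = 3
n ≡ 3 (mod 14)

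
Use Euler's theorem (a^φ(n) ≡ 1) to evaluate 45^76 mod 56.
By Euler: 45^{24} ≡ 1 (mod 56) since gcd(45, 56) = 1. 76 = 3×24 + 4. So 45^{76} ≡ 45^{4} ≡ 25 (mod 56)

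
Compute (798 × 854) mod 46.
2

(798 × 854) = 681492
681492 mod 46 = 2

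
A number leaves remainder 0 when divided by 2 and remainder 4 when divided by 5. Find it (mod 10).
M = 2 × 5 = 10. M₁ = 5, y₁ ≡ 1 (mod 2). M₂ = 2, y₂ ≡ 3 (mod 5). y = 0×5×1 + 4×2×3 ≡ 4 (mod 10)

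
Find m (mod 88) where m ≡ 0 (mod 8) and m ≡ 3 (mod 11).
M = 8 × 11 = 88. M₁ = 11, y₁ ≡ 3 (mod 8). M₂ = 8, y₂ ≡ 7 (mod 11). m = 0×11×3 + 3×8×7 ≡ 80 (mod 88)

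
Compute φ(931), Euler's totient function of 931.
756

Prime factorization: 931 = 7^2 × 19
Using the formula φ(n) = n × Π(1 - 1/p) for each prime factor p:
φ(931) = 931 × (1 - 1/7) × (1 - 1/19)
φ(931) = 756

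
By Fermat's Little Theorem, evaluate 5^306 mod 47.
By Fermat: 5^{46} ≡ 1 (mod 47). 306 = 6×46 + 30. So 5^{306} ≡ 5^{30} ≡ 36 (mod 47)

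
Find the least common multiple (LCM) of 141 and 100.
14100

First find GCD(141, 100) using the Euclidean algorithm:
141 = 1 × 100 + 41
100 = 2 × 41 + 18
41 = 2 × 18 + 5
18 = 3 × 5 + 3
5 = 1 × 3 + 2
3 = 1 × 2 + 1
2 = 2 × 1 + 0
GCD(141, 100) = 1

LCM formula: LCM(a, b) = (a × b) / GCD(a, b)
LCM(141, 100) = (141 × 100) / 1
LCM(141, 100) = 14100 / 1
LCM(141, 100) = 14100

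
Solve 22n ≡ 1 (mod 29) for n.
22^(-1) ≡ 4 (mod 29). Verification: 22 × 4 = 88 ≡ 1 (mod 29)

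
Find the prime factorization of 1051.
1051

Divide by primes starting from smallest:
1051 ÷ 1051 = 1

1051 = 1051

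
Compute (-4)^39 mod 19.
Using Fermat: (-4)^{18} ≡ 1 (mod 19). 39 ≡ 3 (mod 18). So (-4)^{39} ≡ (-4)^{3} ≡ 12 (mod 19)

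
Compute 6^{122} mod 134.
88

Using successive squaring:
Binary expansion of 122: 1111010
Powers of 6 mod 134 (each is the square of the previous):
  6^1 ≡ 6 (mod 134)
  6^2 ≡ 6² = 36 ≡ 36 (mod 134)
  6^4 ≡ 36² = 1296 ≡ 90 (mod 134)
  6^8 ≡ 90² = 8100 ≡ 60 (mod 134)
  6^16 ≡ 60² = 3600 ≡ 116 (mod 134)
  6^32 ≡ 116² = 13456 ≡ 56 (mod 134)
  6^64 ≡ 56² = 3136 ≡ 54 (mod 134)
122 = 64 + 32 + 16 + 8 + 2, so 6^122 = 6^64 × 6^32 × 6^16 × 6^8 × 6^2 ≡ 54 × 56 × 116 × 60 × 36 (mod 134)
Multiplying step by step:
  54 × 56 = 3024 ≡ 76 (mod 134)
  76 × 116 = 8816 ≡ 106 (mod 134)
  106 × 60 = 6360 ≡ 62 (mod 134)
  62 × 36 = 2232 ≡ 88 (mod 134)
Result: 6^122 ≡ 88 (mod 134)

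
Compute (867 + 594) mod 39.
18

(867 + 594) = 1461
1461 mod 39 = 18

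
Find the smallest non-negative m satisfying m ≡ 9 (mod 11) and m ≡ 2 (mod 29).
M = 11 × 29 = 319. M₁ = 29, y₁ ≡ 8 (mod 11). M₂ = 11, y₂ ≡ 8 (mod 29). m = 9×29×8 + 2×11×8 ≡ 31 (mod 319)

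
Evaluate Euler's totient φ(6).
2

Prime factorization: 6 = 2 × 3
Using the formula φ(n) = n × Π(1 - 1/p) for each prime factor p:
φ(6) = 6 × (1 - 1/2) × (1 - 1/3)
φ(6) = 2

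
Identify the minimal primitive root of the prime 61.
p - 1 = 60 has prime divisors 2, 3, 5. h is a primitive root mod 61 iff h^(60/q) ≢ 1 (mod 61) for each such q.
h = 2: 2^30 ≡ 60, 2^20 ≡ 47, 2^12 ≡ 9 (mod 61); none is 1, so 2 has order 60 and is a primitive root.
The smallest primitive root mod 61 is g = 2.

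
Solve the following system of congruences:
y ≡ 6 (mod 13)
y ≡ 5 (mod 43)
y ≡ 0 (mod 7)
994

Using the Chinese Remainder Theorem:
M = product of moduli = 3913
For equation 1: M_1 = 301, 301 ≡ 2 (mod 13), inverse of 301 mod 13 is 7 (check: 2 × 7 = 14 ≡ 1 (mod 13))
For equation 2: M_2 = 91, 91 ≡ 5 (mod 43), inverse of 91 mod 43 is 26 (check: 5 × 26 = 130 ≡ 1 (mod 43))
For equation 3: M_3 = 559, 559 ≡ 6 (mod 7), inverse of 559 mod 7 is 6 (check: 6 × 6 = 36 ≡ 1 (mod 7))
Combine: y ≡ Σ r_i×M_i×(M_i⁻¹ mod m_i) = 6×301×7 + 5×91×26 + 0×559×6 = 12642 + 11830 + 0 = 24472
24472 mod 3913 = 994
y ≡ 994 (mod 3913)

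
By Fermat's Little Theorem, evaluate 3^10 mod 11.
By Fermat's Little Theorem, 3^{10} ≡ 1 (mod 11) since 11 is prime and gcd(3, 11) = 1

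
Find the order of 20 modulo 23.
Powers of 20 mod 23: 20^1≡20, 20^2≡9, 20^3≡19, 20^4≡12, 20^5≡10, 20^6≡16, 20^7≡21, 20^8≡6, 20^9≡5, 20^10≡8, 20^11≡22, 20^12≡3, 20^13≡14, 20^14≡4, 20^15≡11, 20^16≡13, 20^17≡7, 20^18≡2, 20^19≡17, 20^20≡18, 20^21≡15, 20^22≡1. Order = 22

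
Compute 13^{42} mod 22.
15

Using successive squaring:
Binary expansion of 42: 101010
Powers of 13 mod 22 (each is the square of the previous):
  13^1 ≡ 13 (mod 22)
  13^2 ≡ 13² = 169 ≡ 15 (mod 22)
  13^4 ≡ 15² = 225 ≡ 5 (mod 22)
  13^8 ≡ 5² = 25 ≡ 3 (mod 22)
  13^16 ≡ 3² = 9 ≡ 9 (mod 22)
  13^32 ≡ 9² = 81 ≡ 15 (mod 22)
42 = 32 + 8 + 2, so 13^42 = 13^32 × 13^8 × 13^2 ≡ 15 × 3 × 15 (mod 22)
Multiplying step by step:
  15 × 3 = 45 ≡ 1 (mod 22)
  1 × 15 = 15 ≡ 15 (mod 22)
Result: 13^42 ≡ 15 (mod 22)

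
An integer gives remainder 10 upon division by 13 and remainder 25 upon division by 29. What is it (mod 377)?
M = 13 × 29 = 377. M₁ = 29, y₁ ≡ 9 (mod 13). M₂ = 13, y₂ ≡ 9 (mod 29). z = 10×29×9 + 25×13×9 ≡ 257 (mod 377). The smallest positive such number is 257.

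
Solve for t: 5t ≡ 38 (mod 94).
64

Since gcd(5, 94) = 1 divides 38, a solution exists.
Multiply both sides by the inverse of 5 mod 94:
  5^(-1) mod 94 = 19
  x ≡ 19 × 38 ≡ 722 ≡ 64 (mod 94)
Verification: 5 × 64 = 320 = 3 × 94 + 38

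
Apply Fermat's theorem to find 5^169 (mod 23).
By Fermat: 5^{22} ≡ 1 (mod 23). 169 = 7×22 + 15. So 5^{169} ≡ 5^{15} ≡ 19 (mod 23)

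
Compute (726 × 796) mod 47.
31

(726 × 796) = 577896
577896 mod 47 = 31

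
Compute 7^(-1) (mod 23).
10

Using Extended Euclidean Algorithm:
gcd(7, 23) = 1
Bezout coefficients: 7 × 10 + 23 × -3 = 1
So 7 × 10 ≡ 1 (mod 23)
The inverse is 10 mod 23 = 10
Verification: 7 × 10 = 70 = 3 × 23 + 1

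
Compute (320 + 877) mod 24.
21

(320 + 877) = 1197
1197 mod 24 = 21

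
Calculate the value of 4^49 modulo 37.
Using Fermat: 4^{36} ≡ 1 (mod 37). 49 ≡ 13 (mod 36). So 4^{49} ≡ 4^{13} ≡ 3 (mod 37)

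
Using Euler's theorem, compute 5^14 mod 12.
By Euler: 5^{4} ≡ 1 (mod 12) since gcd(5, 12) = 1. 14 = 3×4 + 2. So 5^{14} ≡ 5^{2} ≡ 1 (mod 12)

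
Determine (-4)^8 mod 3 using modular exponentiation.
(-4) ≡ 2 (mod 3). 8 = 8 (binary 1000). Repeated squaring mod 3: 2^1 ≡ 2; 2^2 ≡ 2² = 4 ≡ 1; 2^4 ≡ 1² = 1 ≡ 1; 2^8 ≡ 1² = 1 ≡ 1. So (-4)^8 ≡ 1 (mod 3).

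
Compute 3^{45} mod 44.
23

Using successive squaring:
Binary expansion of 45: 101101
Powers of 3 mod 44 (each is the square of the previous):
  3^1 ≡ 3 (mod 44)
  3^2 ≡ 3² = 9 ≡ 9 (mod 44)
  3^4 ≡ 9² = 81 ≡ 37 (mod 44)
  3^8 ≡ 37² = 1369 ≡ 5 (mod 44)
  3^16 ≡ 5² = 25 ≡ 25 (mod 44)
  3^32 ≡ 25² = 625 ≡ 9 (mod 44)
45 = 32 + 8 + 4 + 1, so 3^45 = 3^32 × 3^8 × 3^4 × 3^1 ≡ 9 × 5 × 37 × 3 (mod 44)
Multiplying step by step:
  9 × 5 = 45 ≡ 1 (mod 44)
  1 × 37 = 37 ≡ 37 (mod 44)
  37 × 3 = 111 ≡ 23 (mod 44)
Result: 3^45 ≡ 23 (mod 44)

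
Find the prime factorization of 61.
61

Divide by primes starting from smallest:
61 ÷ 61 = 1

61 = 61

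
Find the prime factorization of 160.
2^5 × 5

Divide by primes starting from smallest:
160 ÷ 2 = 80
80 ÷ 2 = 40
40 ÷ 2 = 20
20 ÷ 2 = 10
10 ÷ 2 = 5
5 ÷ 5 = 1

160 = 2^5 × 5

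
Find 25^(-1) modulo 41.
23

Using Extended Euclidean Algorithm:
gcd(25, 41) = 1
Bezout coefficients: 25 × -18 + 41 × 11 = 1
So 25 × -18 ≡ 1 (mod 41)
The inverse is -18 mod 41 = 23
Verification: 25 × 23 = 575 = 14 × 41 + 1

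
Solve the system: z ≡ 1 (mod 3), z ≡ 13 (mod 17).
M = 3 × 17 = 51. M₁ = 17, y₁ ≡ 2 (mod 3). M₂ = 3, y₂ ≡ 6 (mod 17). z = 1×17×2 + 13×3×6 ≡ 13 (mod 51)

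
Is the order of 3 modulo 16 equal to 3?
No, the actual order is 4, not 3.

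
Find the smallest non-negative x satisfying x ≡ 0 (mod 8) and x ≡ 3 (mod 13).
M = 8 × 13 = 104. M₁ = 13, y₁ ≡ 5 (mod 8). M₂ = 8, y₂ ≡ 5 (mod 13). x = 0×13×5 + 3×8×5 ≡ 16 (mod 104)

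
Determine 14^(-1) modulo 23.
14^(-1) ≡ 5 (mod 23). Verification: 14 × 5 = 70 ≡ 1 (mod 23)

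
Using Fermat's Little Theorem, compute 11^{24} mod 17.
16

By Fermat's Little Theorem, a^(p-1) ≡ 1 (mod p) for prime p and gcd(a, p) = 1
Here p = 17, so 11^16 ≡ 1 (mod 17)
We can reduce the exponent: 24 mod 16 = 8
So 11^24 ≡ 11^8 (mod 17)
Computing: 11^8 mod 17 = 16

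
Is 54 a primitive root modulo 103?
Yes

To verify, check if 54^(102/q) ≢ 1 (mod 103) for each prime divisor q of 102
Divisors of 102 = 102: [1, 2, 3, 6, 17, 34, 51, 102]
  54^(102/17) = 54^6 ≡ 14 (mod 103)
  54^(102/2) = 54^51 ≡ 102 (mod 103)
  54^(102/3) = 54^34 ≡ 46 (mod 103)
Conclusion: 54 is a primitive root modulo 103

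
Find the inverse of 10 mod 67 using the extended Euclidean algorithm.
Extended GCD: 10(-20) + 67(3) = 1. So 10^(-1) ≡ 47 ≡ 47 (mod 67). Verify: 10 × 47 = 470 ≡ 1 (mod 67)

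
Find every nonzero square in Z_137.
QRs mod 137: {1, 2, 4, 7, 8, 9, 11, 14, 15, 16, 17, 18, 19, 22, 25, 28, 30, 32, 34, 36, 37, 38, 39, 44, 49, 50, 56, 59, 60, 61, 63, 64, 65, 68, 69, 72, 73, 74, 76, 77, 78, 81, 87, 88, 93, 98, 99, 100, 101, 103, 105, 107, 109, 112, 115, 118, 119, 120, 121, 122, 123, 126, 128, 129, 130, 133, 135, 136}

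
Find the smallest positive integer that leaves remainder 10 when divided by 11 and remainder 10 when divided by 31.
M = 11 × 31 = 341. M₁ = 31, y₁ ≡ 5 (mod 11). M₂ = 11, y₂ ≡ 17 (mod 31). m = 10×31×5 + 10×11×17 ≡ 10 (mod 341). The smallest positive such number is 10.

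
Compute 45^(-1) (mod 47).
45^(-1) ≡ 23 (mod 47). Verification: 45 × 23 = 1035 ≡ 1 (mod 47)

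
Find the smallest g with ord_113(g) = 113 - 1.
p - 1 = 112 has prime divisors 2, 7. h is a primitive root mod 113 iff h^(112/q) ≢ 1 (mod 113) for each such q.
h = 2: 2^56 ≡ 1, 2^16 ≡ 109 (mod 113); 2^56 ≡ 1, so not a primitive root.
h = 3: 3^56 ≡ 112, 3^16 ≡ 49 (mod 113); none is 1, so 3 has order 112 and is a primitive root.
The smallest primitive root mod 113 is g = 3.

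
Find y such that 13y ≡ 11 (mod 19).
14

Since gcd(13, 19) = 1 divides 11, a solution exists.
Multiply both sides by the inverse of 13 mod 19:
  13^(-1) mod 19 = 3
  x ≡ 3 × 11 ≡ 33 ≡ 14 (mod 19)
Verification: 13 × 14 = 182 = 9 × 19 + 11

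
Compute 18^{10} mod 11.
1

Using successive squaring:
Binary expansion of 10: 1010
Powers of 18 mod 11 (each is the square of the previous):
  18^1 ≡ 7 (mod 11)
  18^2 ≡ 7² = 49 ≡ 5 (mod 11)
  18^4 ≡ 5² = 25 ≡ 3 (mod 11)
  18^8 ≡ 3² = 9 ≡ 9 (mod 11)
10 = 8 + 2, so 18^10 = 18^8 × 18^2 ≡ 9 × 5 (mod 11)
Multiplying step by step:
  9 × 5 = 45 ≡ 1 (mod 11)
Result: 18^10 ≡ 1 (mod 11)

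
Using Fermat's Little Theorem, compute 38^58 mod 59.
By Fermat's Little Theorem, 38^{58} ≡ 1 (mod 59) since 59 is prime and gcd(38, 59) = 1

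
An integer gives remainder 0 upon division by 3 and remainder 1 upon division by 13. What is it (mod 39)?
M = 3 × 13 = 39. M₁ = 13, y₁ ≡ 1 (mod 3). M₂ = 3, y₂ ≡ 9 (mod 13). m = 0×13×1 + 1×3×9 ≡ 27 (mod 39). The smallest positive such number is 27.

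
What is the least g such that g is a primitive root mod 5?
p - 1 = 4 has prime divisors 2. h is a primitive root mod 5 iff h^(4/q) ≢ 1 (mod 5) for each such q.
h = 2: 2^2 ≡ 4 (mod 5); none is 1, so 2 has order 4 and is a primitive root.
The smallest primitive root mod 5 is g = 2.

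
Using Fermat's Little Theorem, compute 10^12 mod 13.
By Fermat's Little Theorem, 10^{12} ≡ 1 (mod 13) since 13 is prime and gcd(10, 13) = 1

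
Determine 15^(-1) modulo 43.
15^(-1) ≡ 23 (mod 43). Verification: 15 × 23 = 345 ≡ 1 (mod 43)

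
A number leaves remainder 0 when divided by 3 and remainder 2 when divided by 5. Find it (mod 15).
M = 3 × 5 = 15. M₁ = 5, y₁ ≡ 2 (mod 3). M₂ = 3, y₂ ≡ 2 (mod 5). m = 0×5×2 + 2×3×2 ≡ 12 (mod 15)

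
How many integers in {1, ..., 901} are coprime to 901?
832

Prime factorization: 901 = 17 × 53
Using the formula φ(n) = n × Π(1 - 1/p) for each prime factor p:
φ(901) = 901 × (1 - 1/17) × (1 - 1/53)
φ(901) = 832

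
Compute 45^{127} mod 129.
45

Using successive squaring:
Binary expansion of 127: 1111111
Powers of 45 mod 129 (each is the square of the previous):
  45^1 ≡ 45 (mod 129)
  45^2 ≡ 45² = 2025 ≡ 90 (mod 129)
  45^4 ≡ 90² = 8100 ≡ 102 (mod 129)
  45^8 ≡ 102² = 10404 ≡ 84 (mod 129)
  45^16 ≡ 84² = 7056 ≡ 90 (mod 129)
  45^32 ≡ 90² = 8100 ≡ 102 (mod 129)
  45^64 ≡ 102² = 10404 ≡ 84 (mod 129)
127 = 64 + 32 + 16 + 8 + 4 + 2 + 1, so 45^127 = 45^64 × 45^32 × 45^16 × 45^8 × 45^4 × 45^2 × 45^1 ≡ 84 × 102 × 90 × 84 × 102 × 90 × 45 (mod 129)
Multiplying step by step:
  84 × 102 = 8568 ≡ 54 (mod 129)
  54 × 90 = 4860 ≡ 87 (mod 129)
  87 × 84 = 7308 ≡ 84 (mod 129)
  84 × 102 = 8568 ≡ 54 (mod 129)
  54 × 90 = 4860 ≡ 87 (mod 129)
  87 × 45 = 3915 ≡ 45 (mod 129)
Result: 45^127 ≡ 45 (mod 129)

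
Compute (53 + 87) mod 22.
8

(53 + 87) = 140
140 mod 22 = 8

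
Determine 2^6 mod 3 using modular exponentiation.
6 = 4 + 2 (binary 110). Repeated squaring mod 3: 2^1 ≡ 2; 2^2 ≡ 2² = 4 ≡ 1; 2^4 ≡ 1² = 1 ≡ 1. Multiply: 2^6 = 2^4 × 2^2 ≡ 1 × 1 (mod 3): 1 × 1 = 1 ≡ 1. So 2^6 ≡ 1 (mod 3).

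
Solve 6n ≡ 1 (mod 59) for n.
6^(-1) ≡ 10 (mod 59). Verification: 6 × 10 = 60 ≡ 1 (mod 59)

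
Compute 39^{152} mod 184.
169

Using successive squaring:
Binary expansion of 152: 10011000
Powers of 39 mod 184 (each is the square of the previous):
  39^1 ≡ 39 (mod 184)
  39^2 ≡ 39² = 1521 ≡ 49 (mod 184)
  39^4 ≡ 49² = 2401 ≡ 9 (mod 184)
  39^8 ≡ 9² = 81 ≡ 81 (mod 184)
  39^16 ≡ 81² = 6561 ≡ 121 (mod 184)
  39^32 ≡ 121² = 14641 ≡ 105 (mod 184)
  39^64 ≡ 105² = 11025 ≡ 169 (mod 184)
  39^128 ≡ 169² = 28561 ≡ 41 (mod 184)
152 = 128 + 16 + 8, so 39^152 = 39^128 × 39^16 × 39^8 ≡ 41 × 121 × 81 (mod 184)
Multiplying step by step:
  41 × 121 = 4961 ≡ 177 (mod 184)
  177 × 81 = 14337 ≡ 169 (mod 184)
Result: 39^152 ≡ 169 (mod 184)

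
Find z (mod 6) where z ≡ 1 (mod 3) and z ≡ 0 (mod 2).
M = 3 × 2 = 6. M₁ = 2, y₁ ≡ 2 (mod 3). M₂ = 3, y₂ ≡ 1 (mod 2). z = 1×2×2 + 0×3×1 ≡ 4 (mod 6)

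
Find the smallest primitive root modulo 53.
p - 1 = 52 has prime divisors 2, 13. h is a primitive root mod 53 iff h^(52/q) ≢ 1 (mod 53) for each such q.
h = 2: 2^26 ≡ 52, 2^4 ≡ 16 (mod 53); none is 1, so 2 has order 52 and is a primitive root.
The smallest primitive root mod 53 is g = 2.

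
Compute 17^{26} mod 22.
5

Using successive squaring:
Binary expansion of 26: 11010
Powers of 17 mod 22 (each is the square of the previous):
  17^1 ≡ 17 (mod 22)
  17^2 ≡ 17² = 289 ≡ 3 (mod 22)
  17^4 ≡ 3² = 9 ≡ 9 (mod 22)
  17^8 ≡ 9² = 81 ≡ 15 (mod 22)
  17^16 ≡ 15² = 225 ≡ 5 (mod 22)
26 = 16 + 8 + 2, so 17^26 = 17^16 × 17^8 × 17^2 ≡ 5 × 15 × 3 (mod 22)
Multiplying step by step:
  5 × 15 = 75 ≡ 9 (mod 22)
  9 × 3 = 27 ≡ 5 (mod 22)
Result: 17^26 ≡ 5 (mod 22)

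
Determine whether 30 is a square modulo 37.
By Euler's criterion: 30^{18} ≡ 1 (mod 37). Since this equals 1, 30 is a QR.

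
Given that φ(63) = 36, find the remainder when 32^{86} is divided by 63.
By Euler: 32^{36} ≡ 1 (mod 63) since gcd(32, 63) = 1. 86 = 2×36 + 14. So 32^{86} ≡ 32^{14} ≡ 16 (mod 63)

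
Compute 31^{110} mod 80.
1

Using successive squaring:
Binary expansion of 110: 1101110
Powers of 31 mod 80 (each is the square of the previous):
  31^1 ≡ 31 (mod 80)
  31^2 ≡ 31² = 961 ≡ 1 (mod 80)
  31^4 ≡ 1² = 1 ≡ 1 (mod 80)
  31^8 ≡ 1² = 1 ≡ 1 (mod 80)
  31^16 ≡ 1² = 1 ≡ 1 (mod 80)
  31^32 ≡ 1² = 1 ≡ 1 (mod 80)
  31^64 ≡ 1² = 1 ≡ 1 (mod 80)
110 = 64 + 32 + 8 + 4 + 2, so 31^110 = 31^64 × 31^32 × 31^8 × 31^4 × 31^2 ≡ 1 × 1 × 1 × 1 × 1 (mod 80)
Multiplying step by step:
  1 × 1 = 1 ≡ 1 (mod 80)
  1 × 1 = 1 ≡ 1 (mod 80)
  1 × 1 = 1 ≡ 1 (mod 80)
  1 × 1 = 1 ≡ 1 (mod 80)
Result: 31^110 ≡ 1 (mod 80)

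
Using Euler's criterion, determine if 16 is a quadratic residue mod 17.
By Euler's criterion: 16^{8} ≡ 1 (mod 17). Since this equals 1, 16 is a QR.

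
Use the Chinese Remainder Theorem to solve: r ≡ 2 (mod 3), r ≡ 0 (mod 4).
M = 3 × 4 = 12. M₁ = 4, y₁ ≡ 1 (mod 3). M₂ = 3, y₂ ≡ 3 (mod 4). r = 2×4×1 + 0×3×3 ≡ 8 (mod 12)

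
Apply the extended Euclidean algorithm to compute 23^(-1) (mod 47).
Extended GCD: 23(-2) + 47(1) = 1. So 23^(-1) ≡ 45 ≡ 45 (mod 47). Verify: 23 × 45 = 1035 ≡ 1 (mod 47)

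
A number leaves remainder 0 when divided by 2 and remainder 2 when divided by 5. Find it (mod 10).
M = 2 × 5 = 10. M₁ = 5, y₁ ≡ 1 (mod 2). M₂ = 2, y₂ ≡ 3 (mod 5). k = 0×5×1 + 2×2×3 ≡ 2 (mod 10)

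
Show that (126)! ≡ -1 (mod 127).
(126)! mod 127 = 126. Since this equals -1 (mod 127), Wilson confirms 127 is prime.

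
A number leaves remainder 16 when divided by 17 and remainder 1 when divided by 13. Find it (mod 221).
M = 17 × 13 = 221. M₁ = 13, y₁ ≡ 4 (mod 17). M₂ = 17, y₂ ≡ 10 (mod 13). t = 16×13×4 + 1×17×10 ≡ 118 (mod 221)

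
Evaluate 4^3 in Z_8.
3 = 2 + 1 (binary 11). Repeated squaring mod 8: 4^1 ≡ 4; 4^2 ≡ 4² = 16 ≡ 0. Multiply: 4^3 = 4^2 × 4^1 ≡ 0 × 4 (mod 8): 0 × 4 = 0 ≡ 0. So 4^3 ≡ 0 (mod 8).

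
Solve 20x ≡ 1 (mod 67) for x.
57

Using Extended Euclidean Algorithm:
gcd(20, 67) = 1
Bezout coefficients: 20 × -10 + 67 × 3 = 1
So 20 × -10 ≡ 1 (mod 67)
The inverse is -10 mod 67 = 57
Verification: 20 × 57 = 1140 = 17 × 67 + 1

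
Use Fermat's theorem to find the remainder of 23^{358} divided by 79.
23

By Fermat's Little Theorem, a^(p-1) ≡ 1 (mod p) for prime p and gcd(a, p) = 1
Here p = 79, so 23^78 ≡ 1 (mod 79)
We can reduce the exponent: 358 mod 78 = 46
So 23^358 ≡ 23^46 (mod 79)
Computing: 23^46 mod 79 = 23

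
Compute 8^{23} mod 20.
12

Using successive squaring:
Binary expansion of 23: 10111
Powers of 8 mod 20 (each is the square of the previous):
  8^1 ≡ 8 (mod 20)
  8^2 ≡ 8² = 64 ≡ 4 (mod 20)
  8^4 ≡ 4² = 16 ≡ 16 (mod 20)
  8^8 ≡ 16² = 256 ≡ 16 (mod 20)
  8^16 ≡ 16² = 256 ≡ 16 (mod 20)
23 = 16 + 4 + 2 + 1, so 8^23 = 8^16 × 8^4 × 8^2 × 8^1 ≡ 16 × 16 × 4 × 8 (mod 20)
Multiplying step by step:
  16 × 16 = 256 ≡ 16 (mod 20)
  16 × 4 = 64 ≡ 4 (mod 20)
  4 × 8 = 32 ≡ 12 (mod 20)
Result: 8^23 ≡ 12 (mod 20)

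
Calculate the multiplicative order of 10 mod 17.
Powers of 10 mod 17: 10^1≡10, 10^2≡15, 10^3≡14, 10^4≡4, 10^5≡6, 10^6≡9, 10^7≡5, 10^8≡16, 10^9≡7, 10^10≡2, 10^11≡3, 10^12≡13, 10^13≡11, 10^14≡8, 10^15≡12, 10^16≡1. Order = 16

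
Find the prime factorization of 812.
2^2 × 7 × 29

Divide by primes starting from smallest:
812 ÷ 2 = 406
406 ÷ 2 = 203
203 ÷ 7 = 29
29 ÷ 29 = 1

812 = 2^2 × 7 × 29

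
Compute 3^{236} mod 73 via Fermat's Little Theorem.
64

By Fermat's Little Theorem, a^(p-1) ≡ 1 (mod p) for prime p and gcd(a, p) = 1
Here p = 73, so 3^72 ≡ 1 (mod 73)
We can reduce the exponent: 236 mod 72 = 20
So 3^236 ≡ 3^20 (mod 73)
Computing: 3^20 mod 73 = 64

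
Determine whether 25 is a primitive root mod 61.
p - 1 = 60 has prime divisors 2, 3, 5. Check 25^(60/q) mod 61 for each: 25^(60/2) = 25^30 ≡ 1, 25^(60/3) = 25^20 ≡ 13, 25^(60/5) = 25^12 ≡ 34 (mod 61). Since 25^30 ≡ 1 (mod 61), the order of 25 divides 30 (in fact the order is 15) ≠ 60, so it is not a primitive root.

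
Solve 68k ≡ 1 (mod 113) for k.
5

Using Extended Euclidean Algorithm:
gcd(68, 113) = 1
Bezout coefficients: 68 × 5 + 113 × -3 = 1
So 68 × 5 ≡ 1 (mod 113)
The inverse is 5 mod 113 = 5
Verification: 68 × 5 = 340 = 3 × 113 + 1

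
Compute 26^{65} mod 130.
26

Using successive squaring:
Binary expansion of 65: 1000001
Powers of 26 mod 130 (each is the square of the previous):
  26^1 ≡ 26 (mod 130)
  26^2 ≡ 26² = 676 ≡ 26 (mod 130)
  26^4 ≡ 26² = 676 ≡ 26 (mod 130)
  26^8 ≡ 26² = 676 ≡ 26 (mod 130)
  26^16 ≡ 26² = 676 ≡ 26 (mod 130)
  26^32 ≡ 26² = 676 ≡ 26 (mod 130)
  26^64 ≡ 26² = 676 ≡ 26 (mod 130)
65 = 64 + 1, so 26^65 = 26^64 × 26^1 ≡ 26 × 26 (mod 130)
Multiplying step by step:
  26 × 26 = 676 ≡ 26 (mod 130)
Result: 26^65 ≡ 26 (mod 130)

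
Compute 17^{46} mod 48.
1

Using successive squaring:
Binary expansion of 46: 101110
Powers of 17 mod 48 (each is the square of the previous):
  17^1 ≡ 17 (mod 48)
  17^2 ≡ 17² = 289 ≡ 1 (mod 48)
  17^4 ≡ 1² = 1 ≡ 1 (mod 48)
  17^8 ≡ 1² = 1 ≡ 1 (mod 48)
  17^16 ≡ 1² = 1 ≡ 1 (mod 48)
  17^32 ≡ 1² = 1 ≡ 1 (mod 48)
46 = 32 + 8 + 4 + 2, so 17^46 = 17^32 × 17^8 × 17^4 × 17^2 ≡ 1 × 1 × 1 × 1 (mod 48)
Multiplying step by step:
  1 × 1 = 1 ≡ 1 (mod 48)
  1 × 1 = 1 ≡ 1 (mod 48)
  1 × 1 = 1 ≡ 1 (mod 48)
Result: 17^46 ≡ 1 (mod 48)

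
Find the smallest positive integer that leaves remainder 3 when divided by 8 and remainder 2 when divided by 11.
M = 8 × 11 = 88. M₁ = 11, y₁ ≡ 3 (mod 8). M₂ = 8, y₂ ≡ 7 (mod 11). t = 3×11×3 + 2×8×7 ≡ 35 (mod 88). The smallest positive such number is 35.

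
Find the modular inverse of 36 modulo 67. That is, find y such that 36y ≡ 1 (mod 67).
54

Using Extended Euclidean Algorithm:
gcd(36, 67) = 1
Bezout coefficients: 36 × -13 + 67 × 7 = 1
So 36 × -13 ≡ 1 (mod 67)
The inverse is -13 mod 67 = 54
Verification: 36 × 54 = 1944 = 29 × 67 + 1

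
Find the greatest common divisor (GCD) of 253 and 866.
1

Using the Euclidean algorithm:
253 = 0 × 866 + 253
866 = 3 × 253 + 107
253 = 2 × 107 + 39
107 = 2 × 39 + 29
39 = 1 × 29 + 10
29 = 2 × 10 + 9
10 = 1 × 9 + 1
9 = 9 × 1 + 0

GCD(253, 866) = 1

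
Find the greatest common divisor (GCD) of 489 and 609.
3

Using the Euclidean algorithm:
489 = 0 × 609 + 489
609 = 1 × 489 + 120
489 = 4 × 120 + 9
120 = 13 × 9 + 3
9 = 3 × 3 + 0

GCD(489, 609) = 3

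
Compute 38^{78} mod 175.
29

Using successive squaring:
Binary expansion of 78: 1001110
Powers of 38 mod 175 (each is the square of the previous):
  38^1 ≡ 38 (mod 175)
  38^2 ≡ 38² = 1444 ≡ 44 (mod 175)
  38^4 ≡ 44² = 1936 ≡ 11 (mod 175)
  38^8 ≡ 11² = 121 ≡ 121 (mod 175)
  38^16 ≡ 121² = 14641 ≡ 116 (mod 175)
  38^32 ≡ 116² = 13456 ≡ 156 (mod 175)
  38^64 ≡ 156² = 24336 ≡ 11 (mod 175)
78 = 64 + 8 + 4 + 2, so 38^78 = 38^64 × 38^8 × 38^4 × 38^2 ≡ 11 × 121 × 11 × 44 (mod 175)
Multiplying step by step:
  11 × 121 = 1331 ≡ 106 (mod 175)
  106 × 11 = 1166 ≡ 116 (mod 175)
  116 × 44 = 5104 ≡ 29 (mod 175)
Result: 38^78 ≡ 29 (mod 175)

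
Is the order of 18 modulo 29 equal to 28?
Yes, ord_29(18) = 28.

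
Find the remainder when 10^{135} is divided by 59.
By Fermat: 10^{58} ≡ 1 (mod 59). 135 = 2×58 + 19. So 10^{135} ≡ 10^{19} ≡ 33 (mod 59)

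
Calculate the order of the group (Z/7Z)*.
6

Prime factorization: 7 = 7
Using the formula φ(n) = n × Π(1 - 1/p) for each prime factor p:
φ(7) = 7 × (1 - 1/7)
φ(7) = 6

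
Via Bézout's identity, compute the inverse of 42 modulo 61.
Extended GCD: 42(16) + 61(-11) = 1. So 42^(-1) ≡ 16 ≡ 16 (mod 61). Verify: 42 × 16 = 672 ≡ 1 (mod 61)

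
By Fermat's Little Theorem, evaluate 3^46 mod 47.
By Fermat's Little Theorem, 3^{46} ≡ 1 (mod 47) since 47 is prime and gcd(3, 47) = 1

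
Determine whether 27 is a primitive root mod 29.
p - 1 = 28 has prime divisors 2, 7. Check 27^(28/q) mod 29 for each: 27^(28/2) = 27^14 ≡ 28, 27^(28/7) = 27^4 ≡ 16 (mod 29). None of these is 1, so 27 has order 28 = φ(29), so it is a primitive root mod 29.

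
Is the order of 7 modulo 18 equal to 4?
No, the actual order is 3, not 4.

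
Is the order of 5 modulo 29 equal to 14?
Yes, ord_29(5) = 14.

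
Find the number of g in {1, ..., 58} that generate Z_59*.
Number of primitive roots mod 59 = φ(58) = 28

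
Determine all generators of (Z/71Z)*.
Primitive roots mod 71: {7, 11, 13, 21, 22, 28, 31, 33, 35, 42, 44, 47, 52, 53, 55, 56, 59, 61, 62, 63, 65, 67, 68, 69}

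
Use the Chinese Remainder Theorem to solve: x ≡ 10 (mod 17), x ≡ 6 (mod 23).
282

Using the Chinese Remainder Theorem:
M = product of moduli = 391
For equation 1: M_1 = 23, 23 ≡ 6 (mod 17), inverse of 23 mod 17 is 3 (check: 6 × 3 = 18 ≡ 1 (mod 17))
For equation 2: M_2 = 17, 17 ≡ 17 (mod 23), inverse of 17 mod 23 is 19 (check: 17 × 19 = 323 ≡ 1 (mod 23))
Combine: x ≡ Σ r_i×M_i×(M_i⁻¹ mod m_i) = 10×23×3 + 6×17×19 = 690 + 1938 = 2628
2628 mod 391 = 282
x ≡ 282 (mod 391)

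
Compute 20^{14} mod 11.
5

Using successive squaring:
Binary expansion of 14: 1110
Powers of 20 mod 11 (each is the square of the previous):
  20^1 ≡ 9 (mod 11)
  20^2 ≡ 9² = 81 ≡ 4 (mod 11)
  20^4 ≡ 4² = 16 ≡ 5 (mod 11)
  20^8 ≡ 5² = 25 ≡ 3 (mod 11)
14 = 8 + 4 + 2, so 20^14 = 20^8 × 20^4 × 20^2 ≡ 3 × 5 × 4 (mod 11)
Multiplying step by step:
  3 × 5 = 15 ≡ 4 (mod 11)
  4 × 4 = 16 ≡ 5 (mod 11)
Result: 20^14 ≡ 5 (mod 11)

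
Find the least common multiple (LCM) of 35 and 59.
2065

First find GCD(35, 59) using the Euclidean algorithm:
35 = 0 × 59 + 35
59 = 1 × 35 + 24
35 = 1 × 24 + 11
24 = 2 × 11 + 2
11 = 5 × 2 + 1
2 = 2 × 1 + 0
GCD(35, 59) = 1

LCM formula: LCM(a, b) = (a × b) / GCD(a, b)
LCM(35, 59) = (35 × 59) / 1
LCM(35, 59) = 2065 / 1
LCM(35, 59) = 2065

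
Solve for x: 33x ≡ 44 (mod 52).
36

Since gcd(33, 52) = 1 divides 44, a solution exists.
Multiply both sides by the inverse of 33 mod 52:
  33^(-1) mod 52 = 41
  x ≡ 41 × 44 ≡ 1804 ≡ 36 (mod 52)
Verification: 33 × 36 = 1188 = 22 × 52 + 44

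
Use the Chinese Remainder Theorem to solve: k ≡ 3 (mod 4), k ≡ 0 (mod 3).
M = 4 × 3 = 12. M₁ = 3, y₁ ≡ 3 (mod 4). M₂ = 4, y₂ ≡ 1 (mod 3). k = 3×3×3 + 0×4×1 ≡ 3 (mod 12)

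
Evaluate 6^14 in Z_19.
Using repeated squaring. 14 = 8 + 4 + 2 (binary 1110). Repeated squaring mod 19: 6^1 ≡ 6; 6^2 ≡ 6² = 36 ≡ 17; 6^4 ≡ 17² = 289 ≡ 4; 6^8 ≡ 4² = 16 ≡ 16. Multiply: 6^14 = 6^8 × 6^4 × 6^2 ≡ 16 × 4 × 17 (mod 19): 16 × 4 = 64 ≡ 7; 7 × 17 = 119 ≡ 5. So 6^14 ≡ 5 (mod 19).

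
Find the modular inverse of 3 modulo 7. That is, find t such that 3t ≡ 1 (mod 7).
5

Using Extended Euclidean Algorithm:
gcd(3, 7) = 1
Bezout coefficients: 3 × -2 + 7 × 1 = 1
So 3 × -2 ≡ 1 (mod 7)
The inverse is -2 mod 7 = 5
Verification: 3 × 5 = 15 = 2 × 7 + 1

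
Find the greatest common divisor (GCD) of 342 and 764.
2

Using the Euclidean algorithm:
342 = 0 × 764 + 342
764 = 2 × 342 + 80
342 = 4 × 80 + 22
80 = 3 × 22 + 14
22 = 1 × 14 + 8
14 = 1 × 8 + 6
8 = 1 × 6 + 2
6 = 3 × 2 + 0

GCD(342, 764) = 2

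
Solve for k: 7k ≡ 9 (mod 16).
15

Since gcd(7, 16) = 1 divides 9, a solution exists.
Multiply both sides by the inverse of 7 mod 16:
  7^(-1) mod 16 = 7
  x ≡ 7 × 9 ≡ 63 ≡ 15 (mod 16)
Verification: 7 × 15 = 105 = 6 × 16 + 9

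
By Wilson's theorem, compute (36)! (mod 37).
By Wilson's theorem, (36)! ≡ -1 ≡ 36 (mod 37)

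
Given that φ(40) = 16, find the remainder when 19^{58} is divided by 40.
By Euler: 19^{16} ≡ 1 (mod 40) since gcd(19, 40) = 1. 58 = 3×16 + 10. So 19^{58} ≡ 19^{10} ≡ 1 (mod 40)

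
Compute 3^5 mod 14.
5 = 4 + 1 (binary 101). Repeated squaring mod 14: 3^1 ≡ 3; 3^2 ≡ 3² = 9 ≡ 9; 3^4 ≡ 9² = 81 ≡ 11. Multiply: 3^5 = 3^4 × 3^1 ≡ 11 × 3 (mod 14): 11 × 3 = 33 ≡ 5. So 3^5 ≡ 5 (mod 14).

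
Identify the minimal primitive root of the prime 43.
p - 1 = 42 has prime divisors 2, 3, 7. h is a primitive root mod 43 iff h^(42/q) ≢ 1 (mod 43) for each such q.
h = 2: 2^21 ≡ 42, 2^14 ≡ 1, 2^6 ≡ 21 (mod 43); 2^14 ≡ 1, so not a primitive root.
h = 3: 3^21 ≡ 42, 3^14 ≡ 36, 3^6 ≡ 41 (mod 43); none is 1, so 3 has order 42 and is a primitive root.
The smallest primitive root mod 43 is g = 3.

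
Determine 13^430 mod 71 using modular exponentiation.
Using Fermat: 13^{70} ≡ 1 (mod 71). 430 ≡ 10 (mod 70). So 13^{430} ≡ 13^{10} ≡ 20 (mod 71)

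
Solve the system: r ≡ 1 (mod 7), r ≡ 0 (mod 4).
M = 7 × 4 = 28. M₁ = 4, y₁ ≡ 2 (mod 7). M₂ = 7, y₂ ≡ 3 (mod 4). r = 1×4×2 + 0×7×3 ≡ 8 (mod 28)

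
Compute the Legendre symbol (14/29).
(14/29) = 14^{14} mod 29 = -1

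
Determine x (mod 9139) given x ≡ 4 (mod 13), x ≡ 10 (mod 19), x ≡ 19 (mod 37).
2461

Using the Chinese Remainder Theorem:
M = product of moduli = 9139
For equation 1: M_1 = 703, 703 ≡ 1 (mod 13), inverse of 703 mod 13 is 1 (check: 1 × 1 = 1 ≡ 1 (mod 13))
For equation 2: M_2 = 481, 481 ≡ 6 (mod 19), inverse of 481 mod 19 is 16 (check: 6 × 16 = 96 ≡ 1 (mod 19))
For equation 3: M_3 = 247, 247 ≡ 25 (mod 37), inverse of 247 mod 37 is 3 (check: 25 × 3 = 75 ≡ 1 (mod 37))
Combine: x ≡ Σ r_i×M_i×(M_i⁻¹ mod m_i) = 4×703×1 + 10×481×16 + 19×247×3 = 2812 + 76960 + 14079 = 93851
93851 mod 9139 = 2461
x ≡ 2461 (mod 9139)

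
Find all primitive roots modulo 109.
Primitive roots mod 109: {6, 10, 11, 13, 14, 18, 24, 30, 37, 39, 40, 42, 44, 47, 50, 51, 52, 53, 56, 57, 58, 59, 62, 65, 67, 69, 70, 72, 79, 85, 91, 95, 96, 98, 99, 103}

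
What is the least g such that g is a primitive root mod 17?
p - 1 = 16 has prime divisors 2. h is a primitive root mod 17 iff h^(16/q) ≢ 1 (mod 17) for each such q.
h = 2: 2^8 ≡ 1 (mod 17); 2^8 ≡ 1, so not a primitive root.
h = 3: 3^8 ≡ 16 (mod 17); none is 1, so 3 has order 16 and is a primitive root.
The smallest primitive root mod 17 is g = 3.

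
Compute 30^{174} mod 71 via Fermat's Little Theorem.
45

By Fermat's Little Theorem, a^(p-1) ≡ 1 (mod p) for prime p and gcd(a, p) = 1
Here p = 71, so 30^70 ≡ 1 (mod 71)
We can reduce the exponent: 174 mod 70 = 34
So 30^174 ≡ 30^34 (mod 71)
Computing: 30^34 mod 71 = 45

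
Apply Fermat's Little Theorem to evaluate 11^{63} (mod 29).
12

By Fermat's Little Theorem, a^(p-1) ≡ 1 (mod p) for prime p and gcd(a, p) = 1
Here p = 29, so 11^28 ≡ 1 (mod 29)
We can reduce the exponent: 63 mod 28 = 7
So 11^63 ≡ 11^7 (mod 29)
Computing: 11^7 mod 29 = 12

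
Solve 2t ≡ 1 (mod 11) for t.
6

Using Extended Euclidean Algorithm:
gcd(2, 11) = 1
Bezout coefficients: 2 × -5 + 11 × 1 = 1
So 2 × -5 ≡ 1 (mod 11)
The inverse is -5 mod 11 = 6
Verification: 2 × 6 = 12 = 1 × 11 + 1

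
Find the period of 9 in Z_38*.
Powers of 9 mod 38: 9^1≡9, 9^2≡5, 9^3≡7, 9^4≡25, 9^5≡35, 9^6≡11, 9^7≡23, 9^8≡17, 9^9≡1. Order = 9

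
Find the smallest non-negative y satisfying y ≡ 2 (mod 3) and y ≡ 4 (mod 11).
M = 3 × 11 = 33. M₁ = 11, y₁ ≡ 2 (mod 3). M₂ = 3, y₂ ≡ 4 (mod 11). y = 2×11×2 + 4×3×4 ≡ 26 (mod 33)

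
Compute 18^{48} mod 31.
4

Using successive squaring:
Binary expansion of 48: 110000
Powers of 18 mod 31 (each is the square of the previous):
  18^1 ≡ 18 (mod 31)
  18^2 ≡ 18² = 324 ≡ 14 (mod 31)
  18^4 ≡ 14² = 196 ≡ 10 (mod 31)
  18^8 ≡ 10² = 100 ≡ 7 (mod 31)
  18^16 ≡ 7² = 49 ≡ 18 (mod 31)
  18^32 ≡ 18² = 324 ≡ 14 (mod 31)
48 = 32 + 16, so 18^48 = 18^32 × 18^16 ≡ 14 × 18 (mod 31)
Multiplying step by step:
  14 × 18 = 252 ≡ 4 (mod 31)
Result: 18^48 ≡ 4 (mod 31)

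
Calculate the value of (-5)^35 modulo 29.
Using Fermat: (-5)^{28} ≡ 1 (mod 29). 35 ≡ 7 (mod 28). So (-5)^{35} ≡ (-5)^{7} ≡ 1 (mod 29)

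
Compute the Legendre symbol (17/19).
(17/19) = 17^{9} mod 19 = 1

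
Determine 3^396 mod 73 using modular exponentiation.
Using Fermat: 3^{72} ≡ 1 (mod 73). 396 ≡ 36 (mod 72). So 3^{396} ≡ 3^{36} ≡ 1 (mod 73)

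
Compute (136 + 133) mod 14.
3

(136 + 133) = 269
269 mod 14 = 3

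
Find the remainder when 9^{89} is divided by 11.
By Fermat: 9^{10} ≡ 1 (mod 11). 89 = 8×10 + 9. So 9^{89} ≡ 9^{9} ≡ 5 (mod 11)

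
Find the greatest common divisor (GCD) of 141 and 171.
3

Using the Euclidean algorithm:
141 = 0 × 171 + 141
171 = 1 × 141 + 30
141 = 4 × 30 + 21
30 = 1 × 21 + 9
21 = 2 × 9 + 3
9 = 3 × 3 + 0

GCD(141, 171) = 3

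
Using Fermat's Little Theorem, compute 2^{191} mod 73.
4

By Fermat's Little Theorem, a^(p-1) ≡ 1 (mod p) for prime p and gcd(a, p) = 1
Here p = 73, so 2^72 ≡ 1 (mod 73)
We can reduce the exponent: 191 mod 72 = 47
So 2^191 ≡ 2^47 (mod 73)
Computing: 2^47 mod 73 = 4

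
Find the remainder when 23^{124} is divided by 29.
By Fermat: 23^{28} ≡ 1 (mod 29). 124 = 4×28 + 12. So 23^{124} ≡ 23^{12} ≡ 25 (mod 29)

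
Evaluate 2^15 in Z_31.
Using repeated squaring. 15 = 8 + 4 + 2 + 1 (binary 1111). Repeated squaring mod 31: 2^1 ≡ 2; 2^2 ≡ 2² = 4 ≡ 4; 2^4 ≡ 4² = 16 ≡ 16; 2^8 ≡ 16² = 256 ≡ 8. Multiply: 2^15 = 2^8 × 2^4 × 2^2 × 2^1 ≡ 8 × 16 × 4 × 2 (mod 31): 8 × 16 = 128 ≡ 4; 4 × 4 = 16 ≡ 16; 16 × 2 = 32 ≡ 1. So 2^15 ≡ 1 (mod 31).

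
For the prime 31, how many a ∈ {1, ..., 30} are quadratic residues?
For prime 31, there are (p-1)/2 = (31-1)/2 = 15 quadratic residues (excluding 0).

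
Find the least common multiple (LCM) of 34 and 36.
612

First find GCD(34, 36) using the Euclidean algorithm:
34 = 0 × 36 + 34
36 = 1 × 34 + 2
34 = 17 × 2 + 0
GCD(34, 36) = 2

LCM formula: LCM(a, b) = (a × b) / GCD(a, b)
LCM(34, 36) = (34 × 36) / 2
LCM(34, 36) = 1224 / 2
LCM(34, 36) = 612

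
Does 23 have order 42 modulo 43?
p - 1 = 42 has prime divisors 2, 3, 7. Check 23^(42/q) mod 43 for each: 23^(42/2) = 23^21 ≡ 1, 23^(42/3) = 23^14 ≡ 36, 23^(42/7) = 23^6 ≡ 4 (mod 43). Since 23^21 ≡ 1 (mod 43), the order of 23 divides 21 (in fact the order is 21) ≠ 42, so it is not a primitive root.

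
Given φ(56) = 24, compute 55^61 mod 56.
By Euler: 55^{24} ≡ 1 (mod 56) since gcd(55, 56) = 1. 61 = 2×24 + 13. So 55^{61} ≡ 55^{13} ≡ 55 (mod 56)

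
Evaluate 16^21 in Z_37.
Using repeated squaring. 21 = 16 + 4 + 1 (binary 10101). Repeated squaring mod 37: 16^1 ≡ 16; 16^2 ≡ 16² = 256 ≡ 34; 16^4 ≡ 34² = 1156 ≡ 9; 16^8 ≡ 9² = 81 ≡ 7; 16^16 ≡ 7² = 49 ≡ 12. Multiply: 16^21 = 16^16 × 16^4 × 16^1 ≡ 12 × 9 × 16 (mod 37): 12 × 9 = 108 ≡ 34; 34 × 16 = 544 ≡ 26. So 16^21 ≡ 26 (mod 37).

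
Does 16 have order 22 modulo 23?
p - 1 = 22 has prime divisors 2, 11. Check 16^(22/q) mod 23 for each: 16^(22/2) = 16^11 ≡ 1, 16^(22/11) = 16^2 ≡ 3 (mod 23). Since 16^11 ≡ 1 (mod 23), the order of 16 divides 11 (in fact the order is 11) ≠ 22, so it is not a primitive root.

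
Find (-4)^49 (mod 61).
Using repeated squaring. (-4) ≡ 57 (mod 61). 49 = 32 + 16 + 1 (binary 110001). Repeated squaring mod 61: 57^1 ≡ 57; 57^2 ≡ 57² = 3249 ≡ 16; 57^4 ≡ 16² = 256 ≡ 12; 57^8 ≡ 12² = 144 ≡ 22; 57^16 ≡ 22² = 484 ≡ 57; 57^32 ≡ 57² = 3249 ≡ 16. Multiply: (-4)^49 ≡ 57^32 × 57^16 × 57^1 ≡ 16 × 57 × 57 (mod 61): 16 × 57 = 912 ≡ 58; 58 × 57 = 3306 ≡ 12. So (-4)^49 ≡ 12 (mod 61).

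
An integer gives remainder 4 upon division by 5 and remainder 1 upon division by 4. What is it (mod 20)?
M = 5 × 4 = 20. M₁ = 4, y₁ ≡ 4 (mod 5). M₂ = 5, y₂ ≡ 1 (mod 4). m = 4×4×4 + 1×5×1 ≡ 9 (mod 20). The smallest positive such number is 9.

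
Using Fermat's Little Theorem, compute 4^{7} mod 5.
4

By Fermat's Little Theorem, a^(p-1) ≡ 1 (mod p) for prime p and gcd(a, p) = 1
Here p = 5, so 4^4 ≡ 1 (mod 5)
We can reduce the exponent: 7 mod 4 = 3
So 4^7 ≡ 4^3 (mod 5)
Computing: 4^3 mod 5 = 4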